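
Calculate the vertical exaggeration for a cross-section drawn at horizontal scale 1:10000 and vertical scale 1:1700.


VE = horizontal_scale / vertical_scale = 10000 / 1700 ≈ 5.9

5.9x


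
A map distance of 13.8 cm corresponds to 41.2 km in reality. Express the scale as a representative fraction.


ground = 41.2 km = 4120000 cm; RF denominator = ground / map = 4120000 / 13.8 ≈ 298551; RF = 1:298551

1:298551


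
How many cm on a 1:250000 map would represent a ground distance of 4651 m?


map_cm = 4651 * 100 / 250000 = 1.8604 cm ≈ 1.86 cm

1.86 cm


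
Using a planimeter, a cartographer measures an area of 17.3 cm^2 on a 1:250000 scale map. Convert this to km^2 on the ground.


ground_area = 17.3 * (250000/100)^2 = 108125000.0 m^2 = 108.125 km^2

108.125 km^2


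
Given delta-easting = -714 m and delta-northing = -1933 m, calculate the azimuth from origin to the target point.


az = atan2(-714, -1933) = -159.7 deg
adjusted to 0-360: 200.3 degrees

200.3 degrees


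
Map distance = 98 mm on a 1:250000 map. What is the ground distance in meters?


ground = 98 mm * 250000 / 1000 = 24500.0 m

24500.0 m


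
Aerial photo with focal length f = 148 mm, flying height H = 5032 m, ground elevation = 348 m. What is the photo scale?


scale = f / (H - h) = 148 mm / 4684 m = 148 / 4684000 = 1:31649

1:31649


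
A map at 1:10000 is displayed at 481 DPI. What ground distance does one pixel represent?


pixel_cm = 2.54 / 481 ≈ 0.005281 cm
ground = pixel_cm * 10000 / 100 = 2.54 * 10000 / (481 * 100) = 25400 / 48100 ≈ 0.53 m

0.53 m


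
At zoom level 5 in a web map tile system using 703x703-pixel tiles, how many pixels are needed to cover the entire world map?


tiles per axis = 2^5 = 32
total tiles = 32^2 = 1024
pixels per axis = 32 * 703 = 22496
total pixels = 22496^2 = 506070016

506070016 pixels


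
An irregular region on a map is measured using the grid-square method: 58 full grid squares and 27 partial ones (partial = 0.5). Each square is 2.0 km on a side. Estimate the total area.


effective squares = 58 + 27 * 0.5 = 71.5
area = 71.5 * 4.0 = 286.0 km^2

286.0 km^2


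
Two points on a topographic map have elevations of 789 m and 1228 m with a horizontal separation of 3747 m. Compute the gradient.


gradient = (1228 - 789) / 3747 = 439 / 3747 = 0.1172

0.1172


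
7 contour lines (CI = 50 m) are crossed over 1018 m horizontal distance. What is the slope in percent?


elevation change = 7 * 50 = 350 m
slope = 350 / 1018 * 100 = 34.4%

34.4%


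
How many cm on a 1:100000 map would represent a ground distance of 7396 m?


map_cm = 7396 * 100 / 100000 = 7.396 cm ≈ 7.4 cm

7.4 cm


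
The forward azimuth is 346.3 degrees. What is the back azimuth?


back azimuth = (346.3 + 180) mod 360 = 166.3 degrees

166.3 degrees


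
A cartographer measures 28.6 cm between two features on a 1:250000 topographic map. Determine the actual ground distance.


ground = 28.6 cm * 250000 / 100 = 71500.0 m = 71.5 km

71.5 km


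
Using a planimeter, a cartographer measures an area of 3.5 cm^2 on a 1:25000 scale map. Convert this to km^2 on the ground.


ground_area = 3.5 * (25000/100)^2 = 218750.0 m^2 = 0.21875 km^2 ≈ 0.219 km^2

0.219 km^2


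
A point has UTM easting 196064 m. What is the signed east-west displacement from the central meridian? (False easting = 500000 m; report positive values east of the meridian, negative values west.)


displacement = 196064 - 500000 = -303936 m

-303936 m


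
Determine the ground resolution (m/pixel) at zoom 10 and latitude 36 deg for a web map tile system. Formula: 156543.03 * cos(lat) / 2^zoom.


res = 156543.03 * cos(36) / 2^10 = 156543.03 * 0.80901699 / 1024 = 123.68 m/pixel

123.68 m/pixel


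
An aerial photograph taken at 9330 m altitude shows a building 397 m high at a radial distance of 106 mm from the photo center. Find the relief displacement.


d = h * r / H = 397 * 106 / 9330 = 4.51 mm

4.51 mm


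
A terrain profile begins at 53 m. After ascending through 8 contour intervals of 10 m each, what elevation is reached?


elevation = 53 + 8 * 10 = 133 m

133 m


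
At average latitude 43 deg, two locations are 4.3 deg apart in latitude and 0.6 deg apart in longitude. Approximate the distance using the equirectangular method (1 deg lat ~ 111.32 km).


dlat_km = 4.3 * 111.32 = 478.676
dlon_km = 0.6 * 111.32 * cos(43) ≈ 48.849
dist = sqrt(478.676^2 + 48.849^2) ≈ 481.2 km

481.2 km


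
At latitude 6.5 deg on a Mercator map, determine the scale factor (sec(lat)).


SF = 1 / cos(6.5) = 1 / 0.993572 = 1.006

1.006


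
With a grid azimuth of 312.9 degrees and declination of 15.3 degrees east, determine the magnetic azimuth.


magnetic azimuth = grid azimuth - declination (east +ve)
mag_az = 312.9 - 15.3 = 297.6 degrees

297.6 degrees


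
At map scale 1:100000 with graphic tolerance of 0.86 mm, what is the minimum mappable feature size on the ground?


ground = 0.86 mm * 100000 / 1000 = 86.0 m

86.0 m


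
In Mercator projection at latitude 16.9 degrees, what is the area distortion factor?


area_distortion = 1/cos^2(16.9) = 1.092

1.092


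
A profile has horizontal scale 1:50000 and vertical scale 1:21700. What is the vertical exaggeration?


VE = horizontal_scale / vertical_scale = 50000 / 21700 ≈ 2.3

2.3x


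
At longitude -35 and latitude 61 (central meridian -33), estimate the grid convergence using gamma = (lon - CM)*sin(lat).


gamma = (-35 - -33) * sin(61) = -2 * 0.87462 = -1.749 degrees

-1.749 degrees


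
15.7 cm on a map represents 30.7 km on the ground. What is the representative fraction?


ground = 30.7 km = 3070000 cm; RF denominator = ground / map = 3070000 / 15.7 ≈ 195541; RF = 1:195541

1:195541


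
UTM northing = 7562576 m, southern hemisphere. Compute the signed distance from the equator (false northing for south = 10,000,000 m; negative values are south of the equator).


For southern: actual = 7562576 - 10000000 = -2437424 m

-2437424 m


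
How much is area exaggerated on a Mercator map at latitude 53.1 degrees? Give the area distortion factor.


area_distortion = 1/cos^2(53.1) = 2.774

2.774


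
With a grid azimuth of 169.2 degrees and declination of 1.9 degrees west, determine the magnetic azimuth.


magnetic azimuth = grid azimuth - declination (east +ve)
mag_az = 169.2 - -1.9 = 171.1 degrees

171.1 degrees


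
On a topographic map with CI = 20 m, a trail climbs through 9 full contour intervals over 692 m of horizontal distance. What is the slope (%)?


elevation change = 9 * 20 = 180 m
slope = 180 / 692 * 100 = 26.0%

26.0%


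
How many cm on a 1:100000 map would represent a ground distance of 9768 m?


map_cm = 9768 * 100 / 100000 = 9.768 cm ≈ 9.77 cm

9.77 cm


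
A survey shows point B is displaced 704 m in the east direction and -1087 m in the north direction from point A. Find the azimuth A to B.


az = atan2(704, -1087) = 147.1 deg
adjusted to 0-360: 147.1 degrees

147.1 degrees


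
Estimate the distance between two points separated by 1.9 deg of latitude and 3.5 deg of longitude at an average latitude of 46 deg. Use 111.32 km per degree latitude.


dlat_km = 1.9 * 111.32 = 211.508
dlon_km = 3.5 * 111.32 * cos(46) ≈ 270.653
dist = sqrt(211.508^2 + 270.653^2) ≈ 343.5 km

343.5 km


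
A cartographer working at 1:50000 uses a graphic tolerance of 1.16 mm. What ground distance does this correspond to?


ground = 1.16 mm * 50000 / 1000 = 58.0 m

58.0 m


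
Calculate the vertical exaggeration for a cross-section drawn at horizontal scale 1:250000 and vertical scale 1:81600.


VE = horizontal_scale / vertical_scale = 250000 / 81600 ≈ 3.1

3.1x


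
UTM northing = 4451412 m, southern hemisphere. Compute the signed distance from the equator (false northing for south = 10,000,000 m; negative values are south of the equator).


For southern: actual = 4451412 - 10000000 = -5548588 m

-5548588 m


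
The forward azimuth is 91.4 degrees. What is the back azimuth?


back azimuth = (91.4 + 180) mod 360 = 271.4 degrees

271.4 degrees


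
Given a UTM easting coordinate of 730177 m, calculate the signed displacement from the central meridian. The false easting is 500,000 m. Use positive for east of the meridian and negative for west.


displacement = 730177 - 500000 = 230177 m

230177 m


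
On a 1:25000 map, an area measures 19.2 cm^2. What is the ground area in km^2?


ground_area = 19.2 * (25000/100)^2 = 1200000.0 m^2 = 1.2 km^2

1.2 km^2


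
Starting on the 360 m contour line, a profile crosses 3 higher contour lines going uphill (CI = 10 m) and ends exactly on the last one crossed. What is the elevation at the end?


elevation = 360 + 3 * 10 = 390 m

390 m


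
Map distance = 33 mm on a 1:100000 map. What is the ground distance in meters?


ground = 33 mm * 100000 / 1000 = 3300.0 m

3300.0 m


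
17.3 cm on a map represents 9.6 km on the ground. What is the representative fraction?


ground = 9.6 km = 960000 cm; RF denominator = ground / map = 960000 / 17.3 ≈ 55491; RF = 1:55491

1:55491


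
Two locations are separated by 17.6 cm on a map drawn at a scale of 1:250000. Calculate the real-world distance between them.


ground = 17.6 cm * 250000 / 100 = 44000.0 m = 44.0 km

44.0 km


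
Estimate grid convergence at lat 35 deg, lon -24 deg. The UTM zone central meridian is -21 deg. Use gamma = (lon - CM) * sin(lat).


gamma = (-24 - -21) * sin(35) = -3 * 0.573576 = -1.721 degrees

-1.721 degrees


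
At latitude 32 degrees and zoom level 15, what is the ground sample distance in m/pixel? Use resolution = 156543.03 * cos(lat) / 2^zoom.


res = 156543.03 * cos(32) / 2^15 = 156543.03 * 0.8480481 / 32768 = 4.05 m/pixel

4.05 m/pixel


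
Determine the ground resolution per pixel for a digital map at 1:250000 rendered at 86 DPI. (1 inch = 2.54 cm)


pixel_cm = 2.54 / 86 ≈ 0.029535 cm
ground = pixel_cm * 250000 / 100 = 2.54 * 250000 / (86 * 100) = 635000 / 8600 ≈ 73.84 m

73.84 m


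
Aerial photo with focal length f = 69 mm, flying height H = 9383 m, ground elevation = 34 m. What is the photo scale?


scale = f / (H - h) = 69 mm / 9349 m = 69 / 9349000 = 1:135493

1:135493


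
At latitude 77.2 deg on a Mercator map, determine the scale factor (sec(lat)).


SF = 1 / cos(77.2) = 1 / 0.221548 = 4.514

4.514


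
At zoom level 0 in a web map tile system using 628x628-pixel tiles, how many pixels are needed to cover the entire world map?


tiles per axis = 2^0 = 1
total tiles = 1^2 = 1
pixels per axis = 1 * 628 = 628
total pixels = 628^2 = 394384

394384 pixels


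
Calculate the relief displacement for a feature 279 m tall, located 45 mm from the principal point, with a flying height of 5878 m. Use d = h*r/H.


d = h * r / H = 279 * 45 / 5878 = 2.14 mm

2.14 mm


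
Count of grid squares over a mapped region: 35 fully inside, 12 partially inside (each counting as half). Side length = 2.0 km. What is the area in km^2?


effective squares = 35 + 12 * 0.5 = 41.0
area = 41.0 * 4.0 = 164.0 km^2

164.0 km^2


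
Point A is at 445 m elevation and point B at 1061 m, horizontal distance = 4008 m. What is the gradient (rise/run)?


gradient = (1061 - 445) / 4008 = 616 / 4008 = 0.1537

0.1537


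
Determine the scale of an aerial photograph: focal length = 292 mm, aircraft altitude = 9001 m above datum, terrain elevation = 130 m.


scale = f / (H - h) = 292 mm / 8871 m = 292 / 8871000 = 1:30380

1:30380


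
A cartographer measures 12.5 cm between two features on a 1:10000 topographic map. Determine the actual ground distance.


ground = 12.5 cm * 10000 / 100 = 1250.0 m = 1.25 km

1.25 km


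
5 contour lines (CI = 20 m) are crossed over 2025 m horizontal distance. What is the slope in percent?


elevation change = 5 * 20 = 100 m
slope = 100 / 2025 * 100 = 4.9%

4.9%


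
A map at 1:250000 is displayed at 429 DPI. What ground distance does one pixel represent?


pixel_cm = 2.54 / 429 ≈ 0.005921 cm
ground = pixel_cm * 250000 / 100 = 2.54 * 250000 / (429 * 100) = 635000 / 42900 ≈ 14.8 m

14.8 m


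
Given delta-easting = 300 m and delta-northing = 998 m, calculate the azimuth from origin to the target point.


az = atan2(300, 998) = 16.7 deg
adjusted to 0-360: 16.7 degrees

16.7 degrees


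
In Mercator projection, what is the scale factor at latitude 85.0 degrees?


SF = 1 / cos(85.0) = 1 / 0.087156 = 11.474

11.474


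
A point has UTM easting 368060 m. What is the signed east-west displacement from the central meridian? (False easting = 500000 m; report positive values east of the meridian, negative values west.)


displacement = 368060 - 500000 = -131940 m

-131940 m


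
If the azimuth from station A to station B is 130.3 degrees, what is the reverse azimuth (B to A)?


back azimuth = (130.3 + 180) mod 360 = 310.3 degrees

310.3 degrees


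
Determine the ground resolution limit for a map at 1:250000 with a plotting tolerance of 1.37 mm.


ground = 1.37 mm * 250000 / 1000 = 342.5 m

342.5 m


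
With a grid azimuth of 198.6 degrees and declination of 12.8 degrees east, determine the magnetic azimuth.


magnetic azimuth = grid azimuth - declination (east +ve)
mag_az = 198.6 - 12.8 = 185.8 degrees

185.8 degrees


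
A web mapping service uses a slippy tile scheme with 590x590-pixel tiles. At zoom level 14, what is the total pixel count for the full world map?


tiles per axis = 2^14 = 16384
total tiles = 16384^2 = 268435456
pixels per axis = 16384 * 590 = 9666560
total pixels = 9666560^2 = 93442382233600

93442382233600 pixels


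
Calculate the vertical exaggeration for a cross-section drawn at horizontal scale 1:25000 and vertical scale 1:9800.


VE = horizontal_scale / vertical_scale = 25000 / 9800 ≈ 2.6

2.6x


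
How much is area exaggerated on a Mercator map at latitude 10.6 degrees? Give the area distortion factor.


area_distortion = 1/cos^2(10.6) = 1.035

1.035


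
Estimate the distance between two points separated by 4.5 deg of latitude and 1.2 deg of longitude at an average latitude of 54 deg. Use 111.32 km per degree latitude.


dlat_km = 4.5 * 111.32 = 500.94
dlon_km = 1.2 * 111.32 * cos(54) ≈ 78.519
dist = sqrt(500.94^2 + 78.519^2) ≈ 507.1 km

507.1 km


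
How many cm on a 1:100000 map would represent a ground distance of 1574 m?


map_cm = 1574 * 100 / 100000 = 1.574 cm ≈ 1.57 cm

1.57 cm


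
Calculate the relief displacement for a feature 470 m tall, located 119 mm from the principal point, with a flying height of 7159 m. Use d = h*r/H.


d = h * r / H = 470 * 119 / 7159 = 7.81 mm

7.81 mm


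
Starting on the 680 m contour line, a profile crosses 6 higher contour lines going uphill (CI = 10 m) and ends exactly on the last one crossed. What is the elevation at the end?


elevation = 680 + 6 * 10 = 740 m

740 m


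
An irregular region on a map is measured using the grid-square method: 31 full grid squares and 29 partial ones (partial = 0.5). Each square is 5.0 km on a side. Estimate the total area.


effective squares = 31 + 29 * 0.5 = 45.5
area = 45.5 * 25.0 = 1137.5 km^2

1137.5 km^2


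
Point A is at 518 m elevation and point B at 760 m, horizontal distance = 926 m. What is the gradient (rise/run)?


gradient = (760 - 518) / 926 = 242 / 926 = 0.2613

0.2613


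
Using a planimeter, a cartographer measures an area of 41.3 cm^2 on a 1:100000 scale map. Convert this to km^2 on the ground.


ground_area = 41.3 * (100000/100)^2 = 41300000.0 m^2 = 41.3 km^2

41.3 km^2


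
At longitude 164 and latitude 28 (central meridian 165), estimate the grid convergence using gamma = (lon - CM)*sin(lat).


gamma = (164 - 165) * sin(28) = -1 * 0.469472 = -0.469 degrees

-0.469 degrees


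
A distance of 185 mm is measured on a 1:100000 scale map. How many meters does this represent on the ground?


ground = 185 mm * 100000 / 1000 = 18500.0 m

18500.0 m


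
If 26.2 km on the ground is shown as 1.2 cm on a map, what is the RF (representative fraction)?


ground = 26.2 km = 2620000 cm; RF denominator = ground / map = 2620000 / 1.2 ≈ 2183333; RF = 1:2183333

1:2183333


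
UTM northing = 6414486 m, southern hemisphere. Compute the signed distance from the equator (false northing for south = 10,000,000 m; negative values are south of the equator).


For southern: actual = 6414486 - 10000000 = -3585514 m

-3585514 m


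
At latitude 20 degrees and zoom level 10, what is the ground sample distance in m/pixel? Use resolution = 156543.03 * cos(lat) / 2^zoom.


res = 156543.03 * cos(20) / 2^10 = 156543.03 * 0.93969262 / 1024 = 143.65 m/pixel

143.65 m/pixel


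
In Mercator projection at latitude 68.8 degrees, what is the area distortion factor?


area_distortion = 1/cos^2(68.8) = 7.647

7.647


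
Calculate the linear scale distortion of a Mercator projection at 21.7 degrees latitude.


SF = 1 / cos(21.7) = 1 / 0.929133 = 1.076

1.076


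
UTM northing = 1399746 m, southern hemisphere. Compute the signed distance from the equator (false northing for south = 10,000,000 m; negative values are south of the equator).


For southern: actual = 1399746 - 10000000 = -8600254 m

-8600254 m


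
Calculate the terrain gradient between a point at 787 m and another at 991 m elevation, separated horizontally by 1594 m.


gradient = (991 - 787) / 1594 = 204 / 1594 = 0.128

0.128


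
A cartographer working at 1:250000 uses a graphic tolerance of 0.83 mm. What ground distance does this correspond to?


ground = 0.83 mm * 250000 / 1000 = 207.5 m

207.5 m


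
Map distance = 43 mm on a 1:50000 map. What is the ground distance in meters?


ground = 43 mm * 50000 / 1000 = 2150.0 m

2150.0 m


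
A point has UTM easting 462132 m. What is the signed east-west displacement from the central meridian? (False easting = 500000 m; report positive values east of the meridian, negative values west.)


displacement = 462132 - 500000 = -37868 m

-37868 m


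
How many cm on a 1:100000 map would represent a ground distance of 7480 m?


map_cm = 7480 * 100 / 100000 = 7.48 cm

7.48 cm


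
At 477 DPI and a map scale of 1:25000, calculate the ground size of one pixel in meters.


pixel_cm = 2.54 / 477 ≈ 0.005325 cm
ground = pixel_cm * 25000 / 100 = 2.54 * 25000 / (477 * 100) = 63500 / 47700 ≈ 1.33 m

1.33 m


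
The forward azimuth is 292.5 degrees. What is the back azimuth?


back azimuth = (292.5 + 180) mod 360 = 112.5 degrees

112.5 degrees


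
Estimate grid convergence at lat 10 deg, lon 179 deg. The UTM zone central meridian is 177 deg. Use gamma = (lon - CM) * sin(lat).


gamma = (179 - 177) * sin(10) = 2 * 0.173648 = 0.347 degrees

0.347 degrees


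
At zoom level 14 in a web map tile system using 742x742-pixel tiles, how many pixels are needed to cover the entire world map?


tiles per axis = 2^14 = 16384
total tiles = 16384^2 = 268435456
pixels per axis = 16384 * 742 = 12156928
total pixels = 12156928^2 = 147790898397184

147790898397184 pixels


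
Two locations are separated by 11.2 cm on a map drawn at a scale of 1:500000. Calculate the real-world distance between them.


ground = 11.2 cm * 500000 / 100 = 56000.0 m = 56.0 km

56.0 km


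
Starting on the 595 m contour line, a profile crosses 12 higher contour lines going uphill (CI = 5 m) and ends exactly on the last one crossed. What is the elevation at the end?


elevation = 595 + 12 * 5 = 655 m

655 m


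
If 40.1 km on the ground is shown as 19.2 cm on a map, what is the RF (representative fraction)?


ground = 40.1 km = 4010000 cm; RF denominator = ground / map = 4010000 / 19.2 ≈ 208854; RF = 1:208854

1:208854


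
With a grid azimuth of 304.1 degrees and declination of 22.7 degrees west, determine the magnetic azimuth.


magnetic azimuth = grid azimuth - declination (east +ve)
mag_az = 304.1 - -22.7 = 326.8 degrees

326.8 degrees


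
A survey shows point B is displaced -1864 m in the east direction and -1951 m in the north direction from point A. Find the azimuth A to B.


az = atan2(-1864, -1951) = -136.3 deg
adjusted to 0-360: 223.7 degrees

223.7 degrees


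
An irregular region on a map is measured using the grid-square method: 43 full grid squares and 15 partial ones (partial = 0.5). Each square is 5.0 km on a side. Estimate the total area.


effective squares = 43 + 15 * 0.5 = 50.5
area = 50.5 * 25.0 = 1262.5 km^2

1262.5 km^2


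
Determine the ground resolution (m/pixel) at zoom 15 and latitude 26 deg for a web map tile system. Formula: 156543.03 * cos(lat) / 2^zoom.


res = 156543.03 * cos(26) / 2^15 = 156543.03 * 0.89879405 / 32768 = 4.29 m/pixel

4.29 m/pixel


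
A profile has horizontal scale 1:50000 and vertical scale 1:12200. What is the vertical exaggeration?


VE = horizontal_scale / vertical_scale = 50000 / 12200 ≈ 4.1

4.1x


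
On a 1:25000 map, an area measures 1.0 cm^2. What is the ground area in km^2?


ground_area = 1.0 * (25000/100)^2 = 62500.0 m^2 = 0.0625 km^2 ≈ 0.063 km^2

0.063 km^2


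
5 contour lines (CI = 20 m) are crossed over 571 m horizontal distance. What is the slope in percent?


elevation change = 5 * 20 = 100 m
slope = 100 / 571 * 100 = 17.5%

17.5%


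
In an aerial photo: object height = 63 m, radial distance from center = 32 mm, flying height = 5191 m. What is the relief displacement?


d = h * r / H = 63 * 32 / 5191 = 0.39 mm

0.39 mm


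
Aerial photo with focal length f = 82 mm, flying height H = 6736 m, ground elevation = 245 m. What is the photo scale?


scale = f / (H - h) = 82 mm / 6491 m = 82 / 6491000 = 1:79159

1:79159


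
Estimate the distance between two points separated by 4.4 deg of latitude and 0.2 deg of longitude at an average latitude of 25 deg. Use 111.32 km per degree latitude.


dlat_km = 4.4 * 111.32 = 489.808
dlon_km = 0.2 * 111.32 * cos(25) ≈ 20.178
dist = sqrt(489.808^2 + 20.178^2) ≈ 490.2 km

490.2 km


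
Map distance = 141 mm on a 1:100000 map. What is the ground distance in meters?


ground = 141 mm * 100000 / 1000 = 14100.0 m

14100.0 m


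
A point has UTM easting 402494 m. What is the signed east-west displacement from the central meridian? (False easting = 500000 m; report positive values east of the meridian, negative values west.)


displacement = 402494 - 500000 = -97506 m

-97506 m


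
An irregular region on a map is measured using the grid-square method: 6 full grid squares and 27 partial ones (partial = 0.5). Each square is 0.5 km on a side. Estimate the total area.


effective squares = 6 + 27 * 0.5 = 19.5
area = 19.5 * 0.25 = 4.875 km^2

4.875 km^2


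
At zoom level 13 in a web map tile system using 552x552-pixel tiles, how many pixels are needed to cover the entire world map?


tiles per axis = 2^13 = 8192
total tiles = 8192^2 = 67108864
pixels per axis = 8192 * 552 = 4521984
total pixels = 4521984^2 = 20448339296256

20448339296256 pixels


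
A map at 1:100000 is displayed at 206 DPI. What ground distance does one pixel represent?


pixel_cm = 2.54 / 206 ≈ 0.01233 cm
ground = pixel_cm * 100000 / 100 = 2.54 * 100000 / (206 * 100) = 254000 / 20600 ≈ 12.33 m

12.33 m


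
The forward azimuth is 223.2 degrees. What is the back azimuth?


back azimuth = (223.2 + 180) mod 360 = 43.2 degrees

43.2 degrees


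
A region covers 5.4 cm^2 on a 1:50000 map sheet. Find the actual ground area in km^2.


ground_area = 5.4 * (50000/100)^2 = 1350000.0 m^2 = 1.35 km^2

1.35 km^2


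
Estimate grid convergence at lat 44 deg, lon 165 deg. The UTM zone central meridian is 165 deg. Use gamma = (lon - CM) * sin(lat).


gamma = (165 - 165) * sin(44) = 0 * 0.694658 = 0.0 degrees

0.0 degrees


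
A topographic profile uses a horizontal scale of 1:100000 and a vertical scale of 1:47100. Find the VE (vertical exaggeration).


VE = horizontal_scale / vertical_scale = 100000 / 47100 ≈ 2.1

2.1x


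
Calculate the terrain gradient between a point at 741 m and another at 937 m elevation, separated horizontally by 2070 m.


gradient = (937 - 741) / 2070 = 196 / 2070 = 0.0947

0.0947


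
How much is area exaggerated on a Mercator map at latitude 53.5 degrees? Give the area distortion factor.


area_distortion = 1/cos^2(53.5) = 2.826

2.826


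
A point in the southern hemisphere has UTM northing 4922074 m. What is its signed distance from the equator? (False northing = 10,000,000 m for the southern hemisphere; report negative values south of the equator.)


For southern: actual = 4922074 - 10000000 = -5077926 m

-5077926 m


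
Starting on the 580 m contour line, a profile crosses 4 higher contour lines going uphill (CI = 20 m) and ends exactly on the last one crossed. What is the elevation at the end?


elevation = 580 + 4 * 20 = 660 m

660 m


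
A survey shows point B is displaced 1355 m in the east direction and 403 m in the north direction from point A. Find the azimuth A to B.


az = atan2(1355, 403) = 73.4 deg
adjusted to 0-360: 73.4 degrees

73.4 degrees


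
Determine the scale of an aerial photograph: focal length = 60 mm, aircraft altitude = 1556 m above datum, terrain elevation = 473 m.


scale = f / (H - h) = 60 mm / 1083 m = 60 / 1083000 = 1:18050

1:18050


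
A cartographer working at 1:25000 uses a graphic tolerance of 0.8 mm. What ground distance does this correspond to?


ground = 0.8 mm * 25000 / 1000 = 20.0 m

20.0 m


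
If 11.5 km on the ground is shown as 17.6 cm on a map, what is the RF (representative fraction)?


ground = 11.5 km = 1150000 cm; RF denominator = ground / map = 1150000 / 17.6 ≈ 65341; RF = 1:65341

1:65341


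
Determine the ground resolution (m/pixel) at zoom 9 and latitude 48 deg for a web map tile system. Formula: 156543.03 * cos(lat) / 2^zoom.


res = 156543.03 * cos(48) / 2^9 = 156543.03 * 0.66913061 / 512 = 204.59 m/pixel

204.59 m/pixel


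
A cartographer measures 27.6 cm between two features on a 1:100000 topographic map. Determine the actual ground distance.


ground = 27.6 cm * 100000 / 100 = 27600.0 m = 27.6 km

27.6 km


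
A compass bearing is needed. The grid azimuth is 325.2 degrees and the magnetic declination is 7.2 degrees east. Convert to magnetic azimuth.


magnetic azimuth = grid azimuth - declination (east +ve)
mag_az = 325.2 - 7.2 = 318.0 degrees

318.0 degrees


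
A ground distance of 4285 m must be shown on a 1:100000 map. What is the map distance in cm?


map_cm = 4285 * 100 / 100000 = 4.285 cm ≈ 4.29 cm

4.29 cm


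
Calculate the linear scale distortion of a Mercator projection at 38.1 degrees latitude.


SF = 1 / cos(38.1) = 1 / 0.786935 = 1.271

1.271


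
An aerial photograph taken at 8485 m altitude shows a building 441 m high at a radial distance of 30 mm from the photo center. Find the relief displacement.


d = h * r / H = 441 * 30 / 8485 = 1.56 mm

1.56 mm


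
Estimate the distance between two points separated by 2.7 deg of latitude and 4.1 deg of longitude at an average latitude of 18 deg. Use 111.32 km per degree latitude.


dlat_km = 2.7 * 111.32 = 300.564
dlon_km = 4.1 * 111.32 * cos(18) ≈ 434.074
dist = sqrt(300.564^2 + 434.074^2) ≈ 528.0 km

528.0 km


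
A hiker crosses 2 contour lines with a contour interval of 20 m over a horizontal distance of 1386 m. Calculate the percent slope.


elevation change = 2 * 20 = 40 m
slope = 40 / 1386 * 100 = 2.9%

2.9%


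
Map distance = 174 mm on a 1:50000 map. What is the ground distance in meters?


ground = 174 mm * 50000 / 1000 = 8700.0 m

8700.0 m


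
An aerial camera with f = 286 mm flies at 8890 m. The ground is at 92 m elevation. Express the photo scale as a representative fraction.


scale = f / (H - h) = 286 mm / 8798 m = 286 / 8798000 = 1:30762

1:30762


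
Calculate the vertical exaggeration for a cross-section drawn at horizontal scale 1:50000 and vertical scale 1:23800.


VE = horizontal_scale / vertical_scale = 50000 / 23800 ≈ 2.1

2.1x


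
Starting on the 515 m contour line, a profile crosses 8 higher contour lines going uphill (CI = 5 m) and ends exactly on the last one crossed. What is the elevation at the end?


elevation = 515 + 8 * 5 = 555 m

555 m


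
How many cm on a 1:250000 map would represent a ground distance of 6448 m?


map_cm = 6448 * 100 / 250000 = 2.5792 cm ≈ 2.58 cm

2.58 cm


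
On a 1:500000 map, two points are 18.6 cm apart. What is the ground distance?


ground = 18.6 cm * 500000 / 100 = 93000.0 m = 93.0 km

93.0 km


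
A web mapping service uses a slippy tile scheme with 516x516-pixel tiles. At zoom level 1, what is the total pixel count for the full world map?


tiles per axis = 2^1 = 2
total tiles = 2^2 = 4
pixels per axis = 2 * 516 = 1032
total pixels = 1032^2 = 1065024

1065024 pixels


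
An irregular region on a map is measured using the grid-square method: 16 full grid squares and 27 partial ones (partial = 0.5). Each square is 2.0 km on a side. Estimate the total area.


effective squares = 16 + 27 * 0.5 = 29.5
area = 29.5 * 4.0 = 118.0 km^2

118.0 km^2


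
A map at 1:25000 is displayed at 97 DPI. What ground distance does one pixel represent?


pixel_cm = 2.54 / 97 ≈ 0.026186 cm
ground = pixel_cm * 25000 / 100 = 2.54 * 25000 / (97 * 100) = 63500 / 9700 ≈ 6.55 m

6.55 m


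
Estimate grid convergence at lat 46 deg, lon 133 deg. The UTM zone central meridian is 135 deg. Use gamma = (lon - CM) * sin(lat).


gamma = (133 - 135) * sin(46) = -2 * 0.71934 = -1.439 degrees

-1.439 degrees


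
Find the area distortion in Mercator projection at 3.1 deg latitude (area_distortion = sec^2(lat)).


area_distortion = 1/cos^2(3.1) = 1.003

1.003


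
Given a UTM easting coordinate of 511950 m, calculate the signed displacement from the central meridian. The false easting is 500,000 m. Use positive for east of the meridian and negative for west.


displacement = 511950 - 500000 = 11950 m

11950 m


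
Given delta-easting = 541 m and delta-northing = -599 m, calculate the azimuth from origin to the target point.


az = atan2(541, -599) = 137.9 deg
adjusted to 0-360: 137.9 degrees

137.9 degrees


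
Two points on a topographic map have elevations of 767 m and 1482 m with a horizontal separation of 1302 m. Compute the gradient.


gradient = (1482 - 767) / 1302 = 715 / 1302 = 0.5492

0.5492


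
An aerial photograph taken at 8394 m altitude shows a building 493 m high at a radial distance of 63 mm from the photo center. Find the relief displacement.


d = h * r / H = 493 * 63 / 8394 = 3.7 mm

3.7 mm


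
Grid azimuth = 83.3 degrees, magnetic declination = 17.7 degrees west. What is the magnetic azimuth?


magnetic azimuth = grid azimuth - declination (east +ve)
mag_az = 83.3 - -17.7 = 101.0 degrees

101.0 degrees


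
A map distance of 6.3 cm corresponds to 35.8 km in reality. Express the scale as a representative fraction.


ground = 35.8 km = 3580000 cm; RF denominator = ground / map = 3580000 / 6.3 ≈ 568254; RF = 1:568254

1:568254


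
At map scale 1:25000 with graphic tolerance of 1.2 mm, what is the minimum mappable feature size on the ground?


ground = 1.2 mm * 25000 / 1000 = 30.0 m

30.0 m


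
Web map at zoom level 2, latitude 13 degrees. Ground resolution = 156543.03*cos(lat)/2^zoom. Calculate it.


res = 156543.03 * cos(13) / 2^2 = 156543.03 * 0.97437006 / 4 = 38132.71 m/pixel

38132.71 m/pixel


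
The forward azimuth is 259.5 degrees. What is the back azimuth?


back azimuth = (259.5 + 180) mod 360 = 79.5 degrees

79.5 degrees


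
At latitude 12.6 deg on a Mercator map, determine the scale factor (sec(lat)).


SF = 1 / cos(12.6) = 1 / 0.975917 = 1.025

1.025


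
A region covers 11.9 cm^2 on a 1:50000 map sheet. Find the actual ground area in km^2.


ground_area = 11.9 * (50000/100)^2 = 2975000.0 m^2 = 2.975 km^2

2.975 km^2


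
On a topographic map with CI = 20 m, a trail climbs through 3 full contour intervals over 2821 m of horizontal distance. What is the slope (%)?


elevation change = 3 * 20 = 60 m
slope = 60 / 2821 * 100 = 2.1%

2.1%


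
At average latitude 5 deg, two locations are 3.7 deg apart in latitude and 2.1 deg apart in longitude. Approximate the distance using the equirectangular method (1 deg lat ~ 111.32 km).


dlat_km = 3.7 * 111.32 = 411.884
dlon_km = 2.1 * 111.32 * cos(5) ≈ 232.882
dist = sqrt(411.884^2 + 232.882^2) ≈ 473.2 km

473.2 km


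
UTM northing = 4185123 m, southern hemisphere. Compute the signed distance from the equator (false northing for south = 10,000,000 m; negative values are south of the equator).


For southern: actual = 4185123 - 10000000 = -5814877 m

-5814877 m


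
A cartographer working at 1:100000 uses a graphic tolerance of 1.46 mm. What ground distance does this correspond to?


ground = 1.46 mm * 100000 / 1000 = 146.0 m

146.0 m


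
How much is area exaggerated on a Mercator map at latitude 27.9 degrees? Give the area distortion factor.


area_distortion = 1/cos^2(27.9) = 1.28

1.28


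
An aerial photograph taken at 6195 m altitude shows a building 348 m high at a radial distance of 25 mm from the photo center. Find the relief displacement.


d = h * r / H = 348 * 25 / 6195 = 1.4 mm

1.4 mm


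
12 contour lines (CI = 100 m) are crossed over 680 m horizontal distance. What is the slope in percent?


elevation change = 12 * 100 = 1200 m
slope = 1200 / 680 * 100 = 176.5%

176.5%


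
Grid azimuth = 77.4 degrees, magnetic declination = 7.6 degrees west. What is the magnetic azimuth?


magnetic azimuth = grid azimuth - declination (east +ve)
mag_az = 77.4 - -7.6 = 85.0 degrees

85.0 degrees


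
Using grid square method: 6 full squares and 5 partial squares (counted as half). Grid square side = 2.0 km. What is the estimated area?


effective squares = 6 + 5 * 0.5 = 8.5
area = 8.5 * 4.0 = 34.0 km^2

34.0 km^2


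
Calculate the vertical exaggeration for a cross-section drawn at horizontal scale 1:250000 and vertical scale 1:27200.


VE = horizontal_scale / vertical_scale = 250000 / 27200 ≈ 9.2

9.2x


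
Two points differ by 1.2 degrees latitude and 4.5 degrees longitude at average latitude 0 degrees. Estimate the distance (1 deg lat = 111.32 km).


dlat_km = 1.2 * 111.32 = 133.584
dlon_km = 4.5 * 111.32 * cos(0) ≈ 500.94
dist = sqrt(133.584^2 + 500.94^2) ≈ 518.4 km

518.4 km


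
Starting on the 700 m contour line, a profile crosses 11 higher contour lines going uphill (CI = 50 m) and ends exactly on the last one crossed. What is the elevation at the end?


elevation = 700 + 11 * 50 = 1250 m

1250 m


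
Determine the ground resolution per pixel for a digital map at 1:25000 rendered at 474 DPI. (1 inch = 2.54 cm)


pixel_cm = 2.54 / 474 ≈ 0.005359 cm
ground = pixel_cm * 25000 / 100 = 2.54 * 25000 / (474 * 100) = 63500 / 47400 ≈ 1.34 m

1.34 m


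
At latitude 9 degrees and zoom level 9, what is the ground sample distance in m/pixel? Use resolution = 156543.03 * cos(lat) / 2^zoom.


res = 156543.03 * cos(9) / 2^9 = 156543.03 * 0.98768834 / 512 = 301.98 m/pixel

301.98 m/pixel


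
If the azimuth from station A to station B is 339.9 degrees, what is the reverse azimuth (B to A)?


back azimuth = (339.9 + 180) mod 360 = 159.9 degrees

159.9 degrees


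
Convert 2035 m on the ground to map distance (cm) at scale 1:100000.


map_cm = 2035 * 100 / 100000 = 2.035 cm ≈ 2.04 cm

2.04 cm


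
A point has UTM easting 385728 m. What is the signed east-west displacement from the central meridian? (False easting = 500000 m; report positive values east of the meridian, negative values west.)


displacement = 385728 - 500000 = -114272 m

-114272 m


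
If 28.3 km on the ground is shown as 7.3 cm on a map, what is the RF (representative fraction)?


ground = 28.3 km = 2830000 cm; RF denominator = ground / map = 2830000 / 7.3 ≈ 387671; RF = 1:387671

1:387671


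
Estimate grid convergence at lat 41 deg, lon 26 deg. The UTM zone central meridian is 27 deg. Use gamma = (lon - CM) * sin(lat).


gamma = (26 - 27) * sin(41) = -1 * 0.656059 = -0.656 degrees

-0.656 degrees


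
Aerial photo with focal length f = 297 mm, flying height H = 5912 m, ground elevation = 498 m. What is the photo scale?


scale = f / (H - h) = 297 mm / 5414 m = 297 / 5414000 = 1:18229

1:18229


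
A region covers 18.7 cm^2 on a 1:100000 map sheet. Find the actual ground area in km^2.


ground_area = 18.7 * (100000/100)^2 = 18700000.0 m^2 = 18.7 km^2

18.7 km^2


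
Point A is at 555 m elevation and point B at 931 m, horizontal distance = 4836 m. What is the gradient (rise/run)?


gradient = (931 - 555) / 4836 = 376 / 4836 = 0.0778

0.0778


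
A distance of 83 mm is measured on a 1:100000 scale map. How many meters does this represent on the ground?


ground = 83 mm * 100000 / 1000 = 8300.0 m

8300.0 m


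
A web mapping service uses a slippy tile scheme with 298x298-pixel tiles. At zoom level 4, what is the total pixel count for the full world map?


tiles per axis = 2^4 = 16
total tiles = 16^2 = 256
pixels per axis = 16 * 298 = 4768
total pixels = 4768^2 = 22733824

22733824 pixels


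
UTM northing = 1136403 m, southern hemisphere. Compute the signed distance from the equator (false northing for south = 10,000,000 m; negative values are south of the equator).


For southern: actual = 1136403 - 10000000 = -8863597 m

-8863597 m


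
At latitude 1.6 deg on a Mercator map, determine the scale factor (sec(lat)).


SF = 1 / cos(1.6) = 1 / 0.99961 = 1.0

1.0


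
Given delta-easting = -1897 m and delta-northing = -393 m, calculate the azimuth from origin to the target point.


az = atan2(-1897, -393) = -101.7 deg
adjusted to 0-360: 258.3 degrees

258.3 degrees


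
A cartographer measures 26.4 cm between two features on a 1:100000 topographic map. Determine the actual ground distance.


ground = 26.4 cm * 100000 / 100 = 26400.0 m = 26.4 km

26.4 km


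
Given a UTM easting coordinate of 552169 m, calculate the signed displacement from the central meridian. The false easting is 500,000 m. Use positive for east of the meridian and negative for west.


displacement = 552169 - 500000 = 52169 m

52169 m


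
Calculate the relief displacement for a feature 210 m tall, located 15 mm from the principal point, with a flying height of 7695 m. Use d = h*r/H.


d = h * r / H = 210 * 15 / 7695 = 0.41 mm

0.41 mm


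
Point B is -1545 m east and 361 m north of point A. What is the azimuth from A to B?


az = atan2(-1545, 361) = -76.8 deg
adjusted to 0-360: 283.2 degrees

283.2 degrees


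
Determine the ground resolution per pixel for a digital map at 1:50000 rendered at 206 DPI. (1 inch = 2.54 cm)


pixel_cm = 2.54 / 206 ≈ 0.01233 cm
ground = pixel_cm * 50000 / 100 = 2.54 * 50000 / (206 * 100) = 127000 / 20600 ≈ 6.17 m

6.17 m


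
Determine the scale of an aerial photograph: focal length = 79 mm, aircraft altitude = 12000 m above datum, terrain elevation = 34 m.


scale = f / (H - h) = 79 mm / 11966 m = 79 / 11966000 = 1:151468

1:151468


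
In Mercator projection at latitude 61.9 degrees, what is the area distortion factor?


area_distortion = 1/cos^2(61.9) = 4.508

4.508


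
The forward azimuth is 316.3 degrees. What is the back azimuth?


back azimuth = (316.3 + 180) mod 360 = 136.3 degrees

136.3 degrees
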